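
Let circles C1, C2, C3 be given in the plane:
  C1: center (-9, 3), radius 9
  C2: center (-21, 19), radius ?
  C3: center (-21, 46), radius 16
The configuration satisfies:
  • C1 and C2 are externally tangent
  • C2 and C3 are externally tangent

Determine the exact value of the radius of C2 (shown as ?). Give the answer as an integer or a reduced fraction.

11

1. [ext C1·C2]  r_C2² + 18r_C2 − 319 = 0  ⇒  r_C2 = 11 (r>0 drops 1)
2. [ext C2·C3]  r_C2² + 32r_C2 − 473 = 0  ⇒  r_C2 = 11 (r>0 drops 1)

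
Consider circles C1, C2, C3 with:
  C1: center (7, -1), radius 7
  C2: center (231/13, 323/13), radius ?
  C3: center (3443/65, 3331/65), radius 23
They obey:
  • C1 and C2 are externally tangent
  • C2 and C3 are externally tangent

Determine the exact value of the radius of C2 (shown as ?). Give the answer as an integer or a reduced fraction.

1. [ext C1·C2]  r_C2² + 14r_C2 − 735 = 0  ⇒  r_C2 = 21 (r>0 drops 1)
2. [ext C2·C3]  r_C2² + 46r_C2 − 1407 = 0  ⇒  r_C2 = 21 (r>0 drops 1)

21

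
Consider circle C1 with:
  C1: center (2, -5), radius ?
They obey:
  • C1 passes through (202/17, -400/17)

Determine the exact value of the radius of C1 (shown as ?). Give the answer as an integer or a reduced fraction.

1. [C1∋P]  r_C1² − 441 = 0  ⇒  r_C1 = 21 (r>0 drops 1)

21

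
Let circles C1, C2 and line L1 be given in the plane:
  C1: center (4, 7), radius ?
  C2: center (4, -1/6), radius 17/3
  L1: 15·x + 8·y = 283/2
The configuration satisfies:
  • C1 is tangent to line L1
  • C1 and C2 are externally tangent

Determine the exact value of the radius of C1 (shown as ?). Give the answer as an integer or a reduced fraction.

1. [C1‖L1]  r_C1² − 9/4 = 0  ⇒  r_C1 = 3/2 (r>0 drops 1)
2. [ext C1·C2]  r_C1² + (34/3)r_C1 − 77/4 = 0  ⇒  r_C1 = 3/2 (r>0 drops 1)

3/2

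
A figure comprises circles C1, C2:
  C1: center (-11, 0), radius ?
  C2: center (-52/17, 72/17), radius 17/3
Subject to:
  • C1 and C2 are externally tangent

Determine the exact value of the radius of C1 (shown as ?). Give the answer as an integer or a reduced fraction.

1. [ext C1·C2]  r_C1² + (34/3)r_C1 − 440/9 = 0  ⇒  r_C1 = 10/3 (r>0 drops 1)

10/3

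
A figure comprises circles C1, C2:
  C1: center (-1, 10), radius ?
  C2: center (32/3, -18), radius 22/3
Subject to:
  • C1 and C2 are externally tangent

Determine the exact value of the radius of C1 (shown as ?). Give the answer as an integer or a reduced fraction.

23

1. [ext C1·C2]  r_C1² + (44/3)r_C1 − 2599/3 = 0  ⇒  r_C1 = 23 (r>0 drops 1)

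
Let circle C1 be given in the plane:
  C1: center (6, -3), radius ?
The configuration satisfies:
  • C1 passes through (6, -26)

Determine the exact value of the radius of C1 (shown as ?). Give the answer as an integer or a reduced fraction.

1. [C1∋P]  r_C1² − 529 = 0  ⇒  r_C1 = 23 (r>0 drops 1)

23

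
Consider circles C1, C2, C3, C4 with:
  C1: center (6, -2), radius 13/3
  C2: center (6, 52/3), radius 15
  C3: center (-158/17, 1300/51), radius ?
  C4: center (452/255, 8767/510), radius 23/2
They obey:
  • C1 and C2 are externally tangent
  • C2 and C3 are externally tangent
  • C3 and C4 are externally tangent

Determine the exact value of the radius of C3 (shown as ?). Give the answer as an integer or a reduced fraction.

1. [ext C2·C3]  r_C3² + 30r_C3 − 679/9 = 0  ⇒  r_C3 = 7/3 (r>0 drops 1)
2. [ext C3·C4]  r_C3² + 23r_C3 − 532/9 = 0  ⇒  r_C3 = 7/3 (r>0 drops 1)

7/3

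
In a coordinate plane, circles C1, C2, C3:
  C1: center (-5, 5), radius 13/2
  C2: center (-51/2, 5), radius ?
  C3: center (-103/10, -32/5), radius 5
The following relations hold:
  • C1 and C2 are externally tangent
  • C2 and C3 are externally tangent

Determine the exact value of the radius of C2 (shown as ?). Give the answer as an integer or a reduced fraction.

14

1. [ext C1·C2]  r_C2² + 13r_C2 − 378 = 0  ⇒  r_C2 = 14 (r>0 drops 1)
2. [ext C2·C3]  r_C2² + 10r_C2 − 336 = 0  ⇒  r_C2 = 14 (r>0 drops 1)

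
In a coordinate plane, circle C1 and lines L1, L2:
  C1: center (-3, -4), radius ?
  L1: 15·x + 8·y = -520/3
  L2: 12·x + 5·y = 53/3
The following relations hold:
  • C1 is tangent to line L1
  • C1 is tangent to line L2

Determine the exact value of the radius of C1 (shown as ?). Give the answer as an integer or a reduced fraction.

1. [C1‖L1]  r_C1² − 289/9 = 0  ⇒  r_C1 = 17/3 (r>0 drops 1)
2. [C1‖L2]  r_C1² − 289/9 = 0  ⇒  r_C1 = 17/3 (r>0 drops 1)

17/3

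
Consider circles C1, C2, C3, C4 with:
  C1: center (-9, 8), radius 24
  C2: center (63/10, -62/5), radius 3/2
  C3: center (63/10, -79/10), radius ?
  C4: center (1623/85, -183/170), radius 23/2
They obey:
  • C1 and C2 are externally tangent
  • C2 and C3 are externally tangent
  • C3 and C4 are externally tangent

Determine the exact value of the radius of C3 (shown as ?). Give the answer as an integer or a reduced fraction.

3

1. [ext C2·C3]  r_C3² + 3r_C3 − 18 = 0  ⇒  r_C3 = 3 (r>0 drops 1)
2. [ext C3·C4]  r_C3² + 23r_C3 − 78 = 0  ⇒  r_C3 = 3 (r>0 drops 1)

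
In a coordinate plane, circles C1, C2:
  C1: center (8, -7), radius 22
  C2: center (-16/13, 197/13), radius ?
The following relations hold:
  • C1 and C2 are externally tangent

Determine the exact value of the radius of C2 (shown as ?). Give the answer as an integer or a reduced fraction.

2

1. [ext C1·C2]  r_C2² + 44r_C2 − 92 = 0  ⇒  r_C2 = 2 (r>0 drops 1)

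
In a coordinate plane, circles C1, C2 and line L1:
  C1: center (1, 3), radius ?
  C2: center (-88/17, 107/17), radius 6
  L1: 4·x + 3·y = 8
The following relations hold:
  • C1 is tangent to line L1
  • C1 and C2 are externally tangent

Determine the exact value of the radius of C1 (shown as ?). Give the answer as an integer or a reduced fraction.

1. [C1‖L1]  r_C1² − 1 = 0  ⇒  r_C1 = 1 (r>0 drops 1)
2. [ext C1·C2]  r_C1² + 12r_C1 − 13 = 0  ⇒  r_C1 = 1 (r>0 drops 1)

1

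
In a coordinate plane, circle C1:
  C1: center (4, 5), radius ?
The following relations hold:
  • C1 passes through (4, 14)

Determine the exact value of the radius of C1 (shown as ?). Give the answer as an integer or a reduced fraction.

1. [C1∋P]  r_C1² − 81 = 0  ⇒  r_C1 = 9 (r>0 drops 1)

9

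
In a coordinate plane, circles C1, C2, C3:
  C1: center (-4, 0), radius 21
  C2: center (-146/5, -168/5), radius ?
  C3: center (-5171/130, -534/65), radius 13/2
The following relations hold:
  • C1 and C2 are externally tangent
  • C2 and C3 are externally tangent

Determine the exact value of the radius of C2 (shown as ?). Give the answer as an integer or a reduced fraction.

21

1. [ext C1·C2]  r_C2² + 42r_C2 − 1323 = 0  ⇒  r_C2 = 21 (r>0 drops 1)
2. [ext C2·C3]  r_C2² + 13r_C2 − 714 = 0  ⇒  r_C2 = 21 (r>0 drops 1)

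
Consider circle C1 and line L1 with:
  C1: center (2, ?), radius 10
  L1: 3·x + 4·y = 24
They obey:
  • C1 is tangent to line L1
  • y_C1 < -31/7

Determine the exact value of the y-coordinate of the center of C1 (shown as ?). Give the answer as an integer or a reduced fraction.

1. [C1‖L1]  y_C1² − 9y_C1 − 136 = 0  ⇒  y_C1 = -8 or 17
2. given y_C1 < -31/7: keep -8

-8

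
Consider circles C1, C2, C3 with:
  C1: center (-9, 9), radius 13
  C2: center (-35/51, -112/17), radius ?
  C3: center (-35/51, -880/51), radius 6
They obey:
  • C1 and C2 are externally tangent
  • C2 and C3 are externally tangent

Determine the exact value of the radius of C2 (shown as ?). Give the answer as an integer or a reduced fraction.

1. [ext C1·C2]  r_C2² + 26r_C2 − 1288/9 = 0  ⇒  r_C2 = 14/3 (r>0 drops 1)
2. [ext C2·C3]  r_C2² + 12r_C2 − 700/9 = 0  ⇒  r_C2 = 14/3 (r>0 drops 1)

14/3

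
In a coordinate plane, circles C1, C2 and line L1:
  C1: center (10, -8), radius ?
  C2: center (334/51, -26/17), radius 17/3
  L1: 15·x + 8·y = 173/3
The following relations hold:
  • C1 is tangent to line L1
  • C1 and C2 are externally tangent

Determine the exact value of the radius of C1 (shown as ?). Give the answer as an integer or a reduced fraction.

5/3

1. [C1‖L1]  r_C1² − 25/9 = 0  ⇒  r_C1 = 5/3 (r>0 drops 1)
2. [ext C1·C2]  r_C1² + (34/3)r_C1 − 65/3 = 0  ⇒  r_C1 = 5/3 (r>0 drops 1)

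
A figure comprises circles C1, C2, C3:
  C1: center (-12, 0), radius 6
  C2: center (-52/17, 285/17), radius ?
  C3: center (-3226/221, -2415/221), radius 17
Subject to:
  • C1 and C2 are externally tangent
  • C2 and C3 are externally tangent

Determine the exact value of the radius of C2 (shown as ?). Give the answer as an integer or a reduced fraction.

1. [ext C1·C2]  r_C2² + 12r_C2 − 325 = 0  ⇒  r_C2 = 13 (r>0 drops 1)
2. [ext C2·C3]  r_C2² + 34r_C2 − 611 = 0  ⇒  r_C2 = 13 (r>0 drops 1)

13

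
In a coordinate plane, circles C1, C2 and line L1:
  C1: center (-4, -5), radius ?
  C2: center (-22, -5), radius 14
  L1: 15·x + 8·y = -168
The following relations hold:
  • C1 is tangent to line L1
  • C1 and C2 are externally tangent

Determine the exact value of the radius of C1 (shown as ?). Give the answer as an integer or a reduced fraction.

4

1. [C1‖L1]  r_C1² − 16 = 0  ⇒  r_C1 = 4 (r>0 drops 1)
2. [ext C1·C2]  r_C1² + 28r_C1 − 128 = 0  ⇒  r_C1 = 4 (r>0 drops 1)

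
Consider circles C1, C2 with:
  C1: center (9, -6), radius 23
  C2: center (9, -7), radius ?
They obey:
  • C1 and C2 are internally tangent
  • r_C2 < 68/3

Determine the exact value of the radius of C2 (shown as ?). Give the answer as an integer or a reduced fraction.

1. [int C1,C2]  r_C2² − 46r_C2 + 528 = 0  ⇒  r_C2 = 22 or 24
2. given r_C2 < 68/3: keep 22

22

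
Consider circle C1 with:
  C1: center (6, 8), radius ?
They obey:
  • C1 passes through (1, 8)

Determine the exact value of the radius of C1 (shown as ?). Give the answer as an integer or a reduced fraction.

5

1. [C1∋P]  r_C1² − 25 = 0  ⇒  r_C1 = 5 (r>0 drops 1)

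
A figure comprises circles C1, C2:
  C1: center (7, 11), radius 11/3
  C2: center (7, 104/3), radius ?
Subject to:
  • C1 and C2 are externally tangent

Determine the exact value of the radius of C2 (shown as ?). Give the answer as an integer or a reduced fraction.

20

1. [ext C1·C2]  r_C2² + (22/3)r_C2 − 1640/3 = 0  ⇒  r_C2 = 20 (r>0 drops 1)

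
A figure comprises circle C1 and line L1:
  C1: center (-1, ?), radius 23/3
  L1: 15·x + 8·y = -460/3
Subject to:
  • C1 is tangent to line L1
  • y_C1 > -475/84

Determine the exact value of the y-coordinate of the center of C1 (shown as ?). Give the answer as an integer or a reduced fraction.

1. [C1‖L1]  y_C1² + (415/12)y_C1 + 403/12 = 0  ⇒  y_C1 = -403/12 or -1
2. given y_C1 > -475/84: keep -1

-1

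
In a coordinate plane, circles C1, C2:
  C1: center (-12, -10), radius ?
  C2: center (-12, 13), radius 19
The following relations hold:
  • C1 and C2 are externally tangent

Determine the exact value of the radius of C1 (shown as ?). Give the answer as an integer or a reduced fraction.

4

1. [ext C1·C2]  r_C1² + 38r_C1 − 168 = 0  ⇒  r_C1 = 4 (r>0 drops 1)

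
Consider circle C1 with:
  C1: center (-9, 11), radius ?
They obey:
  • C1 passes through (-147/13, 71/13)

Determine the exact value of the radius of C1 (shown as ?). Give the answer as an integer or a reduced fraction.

1. [C1∋P]  r_C1² − 36 = 0  ⇒  r_C1 = 6 (r>0 drops 1)

6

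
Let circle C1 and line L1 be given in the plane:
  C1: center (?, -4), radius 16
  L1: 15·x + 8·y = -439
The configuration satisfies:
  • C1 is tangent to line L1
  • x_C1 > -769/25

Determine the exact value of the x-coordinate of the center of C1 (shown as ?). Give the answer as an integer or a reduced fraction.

1. [C1‖L1]  x_C1² + (814/15)x_C1 + 2037/5 = 0  ⇒  x_C1 = -679/15 or -9
2. given x_C1 > -769/25: keep -9

-9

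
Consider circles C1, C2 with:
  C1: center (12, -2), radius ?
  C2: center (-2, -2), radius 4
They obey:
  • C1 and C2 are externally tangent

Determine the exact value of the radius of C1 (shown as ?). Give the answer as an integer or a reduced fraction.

10

1. [ext C1·C2]  r_C1² + 8r_C1 − 180 = 0  ⇒  r_C1 = 10 (r>0 drops 1)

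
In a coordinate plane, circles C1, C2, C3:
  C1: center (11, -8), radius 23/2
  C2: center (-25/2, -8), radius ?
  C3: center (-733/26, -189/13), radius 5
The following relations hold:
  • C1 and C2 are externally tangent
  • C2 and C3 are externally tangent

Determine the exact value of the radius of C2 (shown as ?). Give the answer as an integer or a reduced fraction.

12

1. [ext C1·C2]  r_C2² + 23r_C2 − 420 = 0  ⇒  r_C2 = 12 (r>0 drops 1)
2. [ext C2·C3]  r_C2² + 10r_C2 − 264 = 0  ⇒  r_C2 = 12 (r>0 drops 1)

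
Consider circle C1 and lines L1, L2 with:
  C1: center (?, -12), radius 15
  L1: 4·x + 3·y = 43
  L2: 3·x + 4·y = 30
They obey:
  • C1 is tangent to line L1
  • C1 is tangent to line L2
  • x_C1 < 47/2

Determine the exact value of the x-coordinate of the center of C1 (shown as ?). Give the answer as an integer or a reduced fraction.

1. [C1‖L1]  x_C1² − (79/2)x_C1 + 77/2 = 0  ⇒  x_C1 = 1 or 77/2
2. [C1‖L2]  x_C1² − 52x_C1 + 51 = 0  ⇒  x_C1 = 1 or 51

1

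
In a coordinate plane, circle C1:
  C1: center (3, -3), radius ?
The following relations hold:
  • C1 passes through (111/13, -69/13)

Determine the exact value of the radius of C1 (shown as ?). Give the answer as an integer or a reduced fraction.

6

1. [C1∋P]  r_C1² − 36 = 0  ⇒  r_C1 = 6 (r>0 drops 1)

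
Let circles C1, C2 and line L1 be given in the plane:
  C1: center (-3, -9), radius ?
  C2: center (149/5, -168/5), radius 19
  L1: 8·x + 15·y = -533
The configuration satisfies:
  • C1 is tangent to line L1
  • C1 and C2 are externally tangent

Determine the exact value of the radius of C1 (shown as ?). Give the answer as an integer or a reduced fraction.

1. [C1‖L1]  r_C1² − 484 = 0  ⇒  r_C1 = 22 (r>0 drops 1)
2. [ext C1·C2]  r_C1² + 38r_C1 − 1320 = 0  ⇒  r_C1 = 22 (r>0 drops 1)

22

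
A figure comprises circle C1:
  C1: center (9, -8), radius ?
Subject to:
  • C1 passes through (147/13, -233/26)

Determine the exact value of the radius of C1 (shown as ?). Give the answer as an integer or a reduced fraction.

5/2

1. [C1∋P]  r_C1² − 25/4 = 0  ⇒  r_C1 = 5/2 (r>0 drops 1)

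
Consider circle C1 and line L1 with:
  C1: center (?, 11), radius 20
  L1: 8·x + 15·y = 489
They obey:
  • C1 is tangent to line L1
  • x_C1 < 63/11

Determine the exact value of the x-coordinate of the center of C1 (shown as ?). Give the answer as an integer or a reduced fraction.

1. [C1‖L1]  x_C1² − 81x_C1 − 166 = 0  ⇒  x_C1 = -2 or 83
2. given x_C1 < 63/11: keep -2

-2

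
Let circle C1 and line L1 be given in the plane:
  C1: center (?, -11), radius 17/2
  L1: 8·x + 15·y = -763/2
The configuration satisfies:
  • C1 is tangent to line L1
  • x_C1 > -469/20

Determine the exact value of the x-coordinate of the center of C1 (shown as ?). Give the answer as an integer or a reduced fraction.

1. [C1‖L1]  x_C1² + (433/8)x_C1 + 3249/8 = 0  ⇒  x_C1 = -361/8 or -9
2. given x_C1 > -469/20: keep -9

-9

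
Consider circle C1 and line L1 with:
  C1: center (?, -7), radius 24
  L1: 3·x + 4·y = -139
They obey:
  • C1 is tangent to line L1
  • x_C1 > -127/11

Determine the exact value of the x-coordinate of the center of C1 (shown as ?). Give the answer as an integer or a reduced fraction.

1. [C1‖L1]  x_C1² + 74x_C1 − 231 = 0  ⇒  x_C1 = -77 or 3
2. given x_C1 > -127/11: keep 3

3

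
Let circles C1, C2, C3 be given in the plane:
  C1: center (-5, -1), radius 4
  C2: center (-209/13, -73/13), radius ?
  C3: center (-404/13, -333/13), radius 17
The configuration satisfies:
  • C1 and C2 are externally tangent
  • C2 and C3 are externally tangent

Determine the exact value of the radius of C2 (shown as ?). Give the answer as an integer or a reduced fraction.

1. [ext C1·C2]  r_C2² + 8r_C2 − 128 = 0  ⇒  r_C2 = 8 (r>0 drops 1)
2. [ext C2·C3]  r_C2² + 34r_C2 − 336 = 0  ⇒  r_C2 = 8 (r>0 drops 1)

8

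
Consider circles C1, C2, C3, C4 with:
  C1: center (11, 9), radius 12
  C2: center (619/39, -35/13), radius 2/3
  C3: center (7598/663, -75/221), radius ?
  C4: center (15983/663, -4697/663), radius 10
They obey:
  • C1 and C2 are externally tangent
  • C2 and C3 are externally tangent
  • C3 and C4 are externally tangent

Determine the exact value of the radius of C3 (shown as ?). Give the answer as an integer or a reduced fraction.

13/3

1. [ext C2·C3]  r_C3² + (4/3)r_C3 − 221/9 = 0  ⇒  r_C3 = 13/3 (r>0 drops 1)
2. [ext C3·C4]  r_C3² + 20r_C3 − 949/9 = 0  ⇒  r_C3 = 13/3 (r>0 drops 1)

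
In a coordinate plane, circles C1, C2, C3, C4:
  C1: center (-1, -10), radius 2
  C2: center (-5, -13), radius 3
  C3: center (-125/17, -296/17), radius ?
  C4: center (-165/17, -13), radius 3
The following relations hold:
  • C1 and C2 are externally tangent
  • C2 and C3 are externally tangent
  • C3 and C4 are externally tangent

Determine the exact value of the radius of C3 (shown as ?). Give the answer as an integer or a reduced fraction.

2

1. [ext C2·C3]  r_C3² + 6r_C3 − 16 = 0  ⇒  r_C3 = 2 (r>0 drops 1)
2. [ext C3·C4]  r_C3² + 6r_C3 − 16 = 0  ⇒  r_C3 = 2 (r>0 drops 1)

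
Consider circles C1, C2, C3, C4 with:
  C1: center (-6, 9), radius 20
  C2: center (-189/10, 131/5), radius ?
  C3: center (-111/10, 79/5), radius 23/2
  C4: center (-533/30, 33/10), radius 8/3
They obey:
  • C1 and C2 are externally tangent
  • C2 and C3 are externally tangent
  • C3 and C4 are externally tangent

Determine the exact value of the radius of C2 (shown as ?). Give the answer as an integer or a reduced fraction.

3/2

1. [ext C1·C2]  r_C2² + 40r_C2 − 249/4 = 0  ⇒  r_C2 = 3/2 (r>0 drops 1)
2. [ext C2·C3]  r_C2² + 23r_C2 − 147/4 = 0  ⇒  r_C2 = 3/2 (r>0 drops 1)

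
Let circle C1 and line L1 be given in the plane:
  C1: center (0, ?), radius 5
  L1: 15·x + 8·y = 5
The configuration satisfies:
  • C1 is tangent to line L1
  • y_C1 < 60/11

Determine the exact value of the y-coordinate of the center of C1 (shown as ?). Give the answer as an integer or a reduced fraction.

-10

1. [C1‖L1]  y_C1² − (5/4)y_C1 − 225/2 = 0  ⇒  y_C1 = -10 or 45/4
2. given y_C1 < 60/11: keep -10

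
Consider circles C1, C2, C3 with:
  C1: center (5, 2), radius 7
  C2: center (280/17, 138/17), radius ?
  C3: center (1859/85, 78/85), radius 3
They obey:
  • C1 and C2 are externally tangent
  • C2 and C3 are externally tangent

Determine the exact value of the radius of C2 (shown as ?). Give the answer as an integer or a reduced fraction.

6

1. [ext C1·C2]  r_C2² + 14r_C2 − 120 = 0  ⇒  r_C2 = 6 (r>0 drops 1)
2. [ext C2·C3]  r_C2² + 6r_C2 − 72 = 0  ⇒  r_C2 = 6 (r>0 drops 1)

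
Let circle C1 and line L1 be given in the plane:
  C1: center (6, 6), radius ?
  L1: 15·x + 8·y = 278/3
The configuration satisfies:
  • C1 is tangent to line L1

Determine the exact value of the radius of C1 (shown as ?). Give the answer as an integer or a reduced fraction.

8/3

1. [C1‖L1]  r_C1² − 64/9 = 0  ⇒  r_C1 = 8/3 (r>0 drops 1)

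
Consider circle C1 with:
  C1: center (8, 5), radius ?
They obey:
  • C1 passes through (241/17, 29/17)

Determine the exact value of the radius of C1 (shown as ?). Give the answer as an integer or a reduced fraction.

1. [C1∋P]  r_C1² − 49 = 0  ⇒  r_C1 = 7 (r>0 drops 1)

7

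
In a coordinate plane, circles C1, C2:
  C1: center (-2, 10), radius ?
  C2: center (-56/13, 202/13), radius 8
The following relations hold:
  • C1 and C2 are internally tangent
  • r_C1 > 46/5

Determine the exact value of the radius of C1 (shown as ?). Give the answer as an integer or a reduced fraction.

14

1. [int C1,C2]  r_C1² − 16r_C1 + 28 = 0  ⇒  r_C1 = 2 or 14
2. given r_C1 > 46/5: keep 14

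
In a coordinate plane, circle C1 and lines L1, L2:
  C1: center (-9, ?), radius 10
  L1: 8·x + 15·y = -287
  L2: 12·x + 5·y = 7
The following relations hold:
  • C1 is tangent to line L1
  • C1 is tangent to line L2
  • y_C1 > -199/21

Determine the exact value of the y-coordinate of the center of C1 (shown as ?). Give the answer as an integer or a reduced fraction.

1. [C1‖L1]  y_C1² + (86/3)y_C1 + 77 = 0  ⇒  y_C1 = -77/3 or -3
2. [C1‖L2]  y_C1² − 46y_C1 − 147 = 0  ⇒  y_C1 = -3 or 49

-3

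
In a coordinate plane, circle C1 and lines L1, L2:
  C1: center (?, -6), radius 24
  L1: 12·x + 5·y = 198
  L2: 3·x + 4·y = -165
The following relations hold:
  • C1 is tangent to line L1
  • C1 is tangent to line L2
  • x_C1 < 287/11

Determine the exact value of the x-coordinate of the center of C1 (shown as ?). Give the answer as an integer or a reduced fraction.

-7

1. [C1‖L1]  x_C1² − 38x_C1 − 315 = 0  ⇒  x_C1 = -7 or 45
2. [C1‖L2]  x_C1² + 94x_C1 + 609 = 0  ⇒  x_C1 = -87 or -7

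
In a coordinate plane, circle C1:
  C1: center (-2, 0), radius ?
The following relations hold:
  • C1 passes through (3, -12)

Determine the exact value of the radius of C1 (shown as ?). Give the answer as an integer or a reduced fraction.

13

1. [C1∋P]  r_C1² − 169 = 0  ⇒  r_C1 = 13 (r>0 drops 1)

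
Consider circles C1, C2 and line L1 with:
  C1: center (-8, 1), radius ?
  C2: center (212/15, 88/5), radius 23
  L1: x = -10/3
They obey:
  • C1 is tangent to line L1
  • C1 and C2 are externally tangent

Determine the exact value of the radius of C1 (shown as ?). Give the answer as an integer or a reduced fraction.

14/3

1. [C1‖L1]  r_C1² − 196/9 = 0  ⇒  r_C1 = 14/3 (r>0 drops 1)
2. [ext C1·C2]  r_C1² + 46r_C1 − 2128/9 = 0  ⇒  r_C1 = 14/3 (r>0 drops 1)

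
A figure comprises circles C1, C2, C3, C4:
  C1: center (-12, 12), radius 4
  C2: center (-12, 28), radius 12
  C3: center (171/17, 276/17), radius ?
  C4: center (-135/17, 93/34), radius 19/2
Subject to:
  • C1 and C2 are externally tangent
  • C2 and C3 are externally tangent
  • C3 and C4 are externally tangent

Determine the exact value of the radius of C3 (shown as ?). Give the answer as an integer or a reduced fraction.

13

1. [ext C2·C3]  r_C3² + 24r_C3 − 481 = 0  ⇒  r_C3 = 13 (r>0 drops 1)
2. [ext C3·C4]  r_C3² + 19r_C3 − 416 = 0  ⇒  r_C3 = 13 (r>0 drops 1)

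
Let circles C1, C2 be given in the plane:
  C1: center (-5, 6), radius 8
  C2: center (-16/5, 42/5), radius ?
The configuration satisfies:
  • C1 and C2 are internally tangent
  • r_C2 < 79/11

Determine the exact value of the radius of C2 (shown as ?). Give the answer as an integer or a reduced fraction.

5

1. [int C1,C2]  r_C2² − 16r_C2 + 55 = 0  ⇒  r_C2 = 5 or 11
2. given r_C2 < 79/11: keep 5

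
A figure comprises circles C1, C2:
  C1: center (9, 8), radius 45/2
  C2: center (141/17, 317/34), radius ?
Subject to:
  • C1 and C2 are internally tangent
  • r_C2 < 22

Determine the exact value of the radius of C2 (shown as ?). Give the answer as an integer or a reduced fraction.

21

1. [int C1,C2]  r_C2² − 45r_C2 + 504 = 0  ⇒  r_C2 = 21 or 24
2. given r_C2 < 22: keep 21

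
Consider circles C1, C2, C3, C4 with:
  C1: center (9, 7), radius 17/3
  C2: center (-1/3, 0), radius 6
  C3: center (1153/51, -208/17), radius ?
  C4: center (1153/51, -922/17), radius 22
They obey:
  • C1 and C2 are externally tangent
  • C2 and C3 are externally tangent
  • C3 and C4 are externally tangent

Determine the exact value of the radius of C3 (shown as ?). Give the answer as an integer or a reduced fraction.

20

1. [ext C2·C3]  r_C3² + 12r_C3 − 640 = 0  ⇒  r_C3 = 20 (r>0 drops 1)
2. [ext C3·C4]  r_C3² + 44r_C3 − 1280 = 0  ⇒  r_C3 = 20 (r>0 drops 1)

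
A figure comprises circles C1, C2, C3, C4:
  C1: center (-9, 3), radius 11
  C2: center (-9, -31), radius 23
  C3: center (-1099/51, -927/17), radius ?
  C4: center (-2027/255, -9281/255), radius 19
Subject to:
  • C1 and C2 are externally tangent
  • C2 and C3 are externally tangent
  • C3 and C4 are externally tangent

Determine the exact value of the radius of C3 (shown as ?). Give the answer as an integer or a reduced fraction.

11/3

1. [ext C2·C3]  r_C3² + 46r_C3 − 1639/9 = 0  ⇒  r_C3 = 11/3 (r>0 drops 1)
2. [ext C3·C4]  r_C3² + 38r_C3 − 1375/9 = 0  ⇒  r_C3 = 11/3 (r>0 drops 1)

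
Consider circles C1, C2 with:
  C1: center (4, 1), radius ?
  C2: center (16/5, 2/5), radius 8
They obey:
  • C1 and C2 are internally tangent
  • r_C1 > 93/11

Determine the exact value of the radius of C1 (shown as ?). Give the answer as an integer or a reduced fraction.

1. [int C1,C2]  r_C1² − 16r_C1 + 63 = 0  ⇒  r_C1 = 7 or 9
2. given r_C1 > 93/11: keep 9

9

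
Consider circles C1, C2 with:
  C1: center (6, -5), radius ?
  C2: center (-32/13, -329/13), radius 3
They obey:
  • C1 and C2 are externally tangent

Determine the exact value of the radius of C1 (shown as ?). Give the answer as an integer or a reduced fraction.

19

1. [ext C1·C2]  r_C1² + 6r_C1 − 475 = 0  ⇒  r_C1 = 19 (r>0 drops 1)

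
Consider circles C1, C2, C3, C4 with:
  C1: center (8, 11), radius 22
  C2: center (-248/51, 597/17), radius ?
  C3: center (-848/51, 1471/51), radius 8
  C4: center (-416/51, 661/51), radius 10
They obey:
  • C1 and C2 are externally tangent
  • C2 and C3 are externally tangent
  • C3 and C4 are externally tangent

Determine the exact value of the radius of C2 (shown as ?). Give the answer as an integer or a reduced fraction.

1. [ext C1·C2]  r_C2² + 44r_C2 − 2368/9 = 0  ⇒  r_C2 = 16/3 (r>0 drops 1)
2. [ext C2·C3]  r_C2² + 16r_C2 − 1024/9 = 0  ⇒  r_C2 = 16/3 (r>0 drops 1)

16/3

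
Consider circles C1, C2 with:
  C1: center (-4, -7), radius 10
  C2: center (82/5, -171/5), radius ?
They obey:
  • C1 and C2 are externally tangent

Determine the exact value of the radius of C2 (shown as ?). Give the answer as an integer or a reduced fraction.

1. [ext C1·C2]  r_C2² + 20r_C2 − 1056 = 0  ⇒  r_C2 = 24 (r>0 drops 1)

24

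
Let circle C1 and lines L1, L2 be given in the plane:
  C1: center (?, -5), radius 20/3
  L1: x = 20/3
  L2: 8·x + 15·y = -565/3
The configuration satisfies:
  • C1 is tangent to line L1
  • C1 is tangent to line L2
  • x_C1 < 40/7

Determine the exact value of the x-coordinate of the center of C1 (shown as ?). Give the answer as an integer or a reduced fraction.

0

1. [C1‖L1]  x_C1² − (40/3)x_C1 = 0  ⇒  x_C1 = 0 or 40/3
2. [C1‖L2]  x_C1² + (85/3)x_C1 = 0  ⇒  x_C1 = -85/3 or 0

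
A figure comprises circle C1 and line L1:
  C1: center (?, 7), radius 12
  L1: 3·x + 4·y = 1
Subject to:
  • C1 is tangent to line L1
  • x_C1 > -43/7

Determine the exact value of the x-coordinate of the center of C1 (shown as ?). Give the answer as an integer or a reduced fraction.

1. [C1‖L1]  x_C1² + 18x_C1 − 319 = 0  ⇒  x_C1 = -29 or 11
2. given x_C1 > -43/7: keep 11

11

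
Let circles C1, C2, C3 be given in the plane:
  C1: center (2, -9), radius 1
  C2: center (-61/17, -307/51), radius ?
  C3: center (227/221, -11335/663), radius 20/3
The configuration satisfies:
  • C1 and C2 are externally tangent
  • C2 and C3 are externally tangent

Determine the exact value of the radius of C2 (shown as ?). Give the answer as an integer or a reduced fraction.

16/3

1. [ext C1·C2]  r_C2² + 2r_C2 − 352/9 = 0  ⇒  r_C2 = 16/3 (r>0 drops 1)
2. [ext C2·C3]  r_C2² + (40/3)r_C2 − 896/9 = 0  ⇒  r_C2 = 16/3 (r>0 drops 1)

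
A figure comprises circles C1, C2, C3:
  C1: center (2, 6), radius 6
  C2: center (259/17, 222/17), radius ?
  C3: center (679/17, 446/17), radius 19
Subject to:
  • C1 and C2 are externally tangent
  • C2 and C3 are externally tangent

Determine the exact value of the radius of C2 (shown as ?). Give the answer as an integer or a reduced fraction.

1. [ext C1·C2]  r_C2² + 12r_C2 − 189 = 0  ⇒  r_C2 = 9 (r>0 drops 1)
2. [ext C2·C3]  r_C2² + 38r_C2 − 423 = 0  ⇒  r_C2 = 9 (r>0 drops 1)

9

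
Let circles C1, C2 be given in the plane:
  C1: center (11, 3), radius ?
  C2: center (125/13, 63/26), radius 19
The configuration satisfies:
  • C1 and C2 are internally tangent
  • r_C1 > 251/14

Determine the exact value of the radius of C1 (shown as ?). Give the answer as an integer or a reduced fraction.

1. [int C1,C2]  r_C1² − 38r_C1 + 1435/4 = 0  ⇒  r_C1 = 35/2 or 41/2
2. given r_C1 > 251/14: keep 41/2

41/2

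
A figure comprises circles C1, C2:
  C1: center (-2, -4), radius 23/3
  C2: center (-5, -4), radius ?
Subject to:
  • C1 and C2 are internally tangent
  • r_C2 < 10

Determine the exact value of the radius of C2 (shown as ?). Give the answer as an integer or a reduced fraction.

14/3

1. [int C1,C2]  r_C2² − (46/3)r_C2 + 448/9 = 0  ⇒  r_C2 = 14/3 or 32/3
2. given r_C2 < 10: keep 14/3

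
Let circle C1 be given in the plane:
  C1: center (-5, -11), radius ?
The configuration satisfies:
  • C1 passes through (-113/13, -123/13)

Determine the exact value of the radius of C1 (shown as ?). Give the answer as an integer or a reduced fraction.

4

1. [C1∋P]  r_C1² − 16 = 0  ⇒  r_C1 = 4 (r>0 drops 1)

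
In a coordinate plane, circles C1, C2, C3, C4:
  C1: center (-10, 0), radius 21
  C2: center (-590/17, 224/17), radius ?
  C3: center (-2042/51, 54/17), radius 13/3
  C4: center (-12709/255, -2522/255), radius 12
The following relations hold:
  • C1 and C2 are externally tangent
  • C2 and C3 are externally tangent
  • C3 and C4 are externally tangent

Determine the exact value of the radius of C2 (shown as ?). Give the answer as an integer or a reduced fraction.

1. [ext C1·C2]  r_C2² + 42r_C2 − 343 = 0  ⇒  r_C2 = 7 (r>0 drops 1)
2. [ext C2·C3]  r_C2² + (26/3)r_C2 − 329/3 = 0  ⇒  r_C2 = 7 (r>0 drops 1)

7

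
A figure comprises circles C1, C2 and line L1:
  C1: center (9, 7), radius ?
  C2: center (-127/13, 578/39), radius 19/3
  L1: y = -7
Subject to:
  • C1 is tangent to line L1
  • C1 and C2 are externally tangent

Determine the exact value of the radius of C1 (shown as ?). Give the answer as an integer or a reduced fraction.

1. [C1‖L1]  r_C1² − 196 = 0  ⇒  r_C1 = 14 (r>0 drops 1)
2. [ext C1·C2]  r_C1² + (38/3)r_C1 − 1120/3 = 0  ⇒  r_C1 = 14 (r>0 drops 1)

14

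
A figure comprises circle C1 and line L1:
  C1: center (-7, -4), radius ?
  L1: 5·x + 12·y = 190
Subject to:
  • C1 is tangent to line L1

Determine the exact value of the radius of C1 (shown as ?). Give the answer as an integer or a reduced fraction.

21

1. [C1‖L1]  r_C1² − 441 = 0  ⇒  r_C1 = 21 (r>0 drops 1)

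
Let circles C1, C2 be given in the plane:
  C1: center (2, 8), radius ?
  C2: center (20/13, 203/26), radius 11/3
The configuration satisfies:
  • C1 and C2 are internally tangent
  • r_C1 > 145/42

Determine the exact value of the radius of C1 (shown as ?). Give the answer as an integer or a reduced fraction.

25/6

1. [int C1,C2]  r_C1² − (22/3)r_C1 + 475/36 = 0  ⇒  r_C1 = 19/6 or 25/6
2. given r_C1 > 145/42: keep 25/6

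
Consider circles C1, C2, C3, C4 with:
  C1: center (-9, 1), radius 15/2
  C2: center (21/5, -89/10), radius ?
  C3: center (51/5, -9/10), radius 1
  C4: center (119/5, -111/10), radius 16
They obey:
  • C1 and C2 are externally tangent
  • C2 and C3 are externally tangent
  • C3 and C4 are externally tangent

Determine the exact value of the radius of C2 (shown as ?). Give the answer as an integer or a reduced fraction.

1. [ext C1·C2]  r_C2² + 15r_C2 − 216 = 0  ⇒  r_C2 = 9 (r>0 drops 1)
2. [ext C2·C3]  r_C2² + 2r_C2 − 99 = 0  ⇒  r_C2 = 9 (r>0 drops 1)

9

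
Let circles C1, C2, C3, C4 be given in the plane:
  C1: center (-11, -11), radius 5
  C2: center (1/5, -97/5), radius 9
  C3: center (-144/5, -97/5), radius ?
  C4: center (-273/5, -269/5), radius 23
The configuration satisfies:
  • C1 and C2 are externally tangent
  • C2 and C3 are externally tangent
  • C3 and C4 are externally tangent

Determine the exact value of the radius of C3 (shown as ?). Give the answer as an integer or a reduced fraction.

1. [ext C2·C3]  r_C3² + 18r_C3 − 760 = 0  ⇒  r_C3 = 20 (r>0 drops 1)
2. [ext C3·C4]  r_C3² + 46r_C3 − 1320 = 0  ⇒  r_C3 = 20 (r>0 drops 1)

20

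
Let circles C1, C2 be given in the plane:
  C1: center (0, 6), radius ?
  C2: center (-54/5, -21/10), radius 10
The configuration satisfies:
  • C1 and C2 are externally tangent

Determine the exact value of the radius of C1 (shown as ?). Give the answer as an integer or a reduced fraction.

7/2

1. [ext C1·C2]  r_C1² + 20r_C1 − 329/4 = 0  ⇒  r_C1 = 7/2 (r>0 drops 1)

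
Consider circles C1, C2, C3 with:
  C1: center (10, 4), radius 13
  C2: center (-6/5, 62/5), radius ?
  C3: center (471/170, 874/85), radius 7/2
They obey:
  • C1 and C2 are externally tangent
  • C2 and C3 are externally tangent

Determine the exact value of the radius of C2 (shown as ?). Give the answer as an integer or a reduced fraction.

1

1. [ext C1·C2]  r_C2² + 26r_C2 − 27 = 0  ⇒  r_C2 = 1 (r>0 drops 1)
2. [ext C2·C3]  r_C2² + 7r_C2 − 8 = 0  ⇒  r_C2 = 1 (r>0 drops 1)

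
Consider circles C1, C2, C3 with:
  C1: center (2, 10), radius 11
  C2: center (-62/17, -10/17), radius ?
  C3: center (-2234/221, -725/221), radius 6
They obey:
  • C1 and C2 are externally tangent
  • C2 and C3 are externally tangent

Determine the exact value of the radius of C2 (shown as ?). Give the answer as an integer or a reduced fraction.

1

1. [ext C1·C2]  r_C2² + 22r_C2 − 23 = 0  ⇒  r_C2 = 1 (r>0 drops 1)
2. [ext C2·C3]  r_C2² + 12r_C2 − 13 = 0  ⇒  r_C2 = 1 (r>0 drops 1)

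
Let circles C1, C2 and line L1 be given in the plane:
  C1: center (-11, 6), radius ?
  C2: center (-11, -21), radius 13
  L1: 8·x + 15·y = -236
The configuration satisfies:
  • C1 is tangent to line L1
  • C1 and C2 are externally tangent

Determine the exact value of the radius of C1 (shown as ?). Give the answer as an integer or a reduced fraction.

1. [C1‖L1]  r_C1² − 196 = 0  ⇒  r_C1 = 14 (r>0 drops 1)
2. [ext C1·C2]  r_C1² + 26r_C1 − 560 = 0  ⇒  r_C1 = 14 (r>0 drops 1)

14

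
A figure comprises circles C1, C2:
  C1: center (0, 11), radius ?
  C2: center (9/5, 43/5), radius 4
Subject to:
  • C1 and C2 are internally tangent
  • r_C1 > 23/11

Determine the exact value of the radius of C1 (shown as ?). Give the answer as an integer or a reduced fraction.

1. [int C1,C2]  r_C1² − 8r_C1 + 7 = 0  ⇒  r_C1 = 1 or 7
2. given r_C1 > 23/11: keep 7

7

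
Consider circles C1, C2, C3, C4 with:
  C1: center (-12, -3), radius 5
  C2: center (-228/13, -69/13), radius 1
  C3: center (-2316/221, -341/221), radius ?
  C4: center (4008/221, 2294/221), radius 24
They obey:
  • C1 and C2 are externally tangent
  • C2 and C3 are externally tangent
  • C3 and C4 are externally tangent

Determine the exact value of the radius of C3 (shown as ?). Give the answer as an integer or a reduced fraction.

7

1. [ext C2·C3]  r_C3² + 2r_C3 − 63 = 0  ⇒  r_C3 = 7 (r>0 drops 1)
2. [ext C3·C4]  r_C3² + 48r_C3 − 385 = 0  ⇒  r_C3 = 7 (r>0 drops 1)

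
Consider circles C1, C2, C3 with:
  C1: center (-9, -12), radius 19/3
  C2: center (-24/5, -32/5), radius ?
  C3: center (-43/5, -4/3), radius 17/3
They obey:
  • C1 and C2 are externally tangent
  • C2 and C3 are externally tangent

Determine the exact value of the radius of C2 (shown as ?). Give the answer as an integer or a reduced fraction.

2/3

1. [ext C1·C2]  r_C2² + (38/3)r_C2 − 80/9 = 0  ⇒  r_C2 = 2/3 (r>0 drops 1)
2. [ext C2·C3]  r_C2² + (34/3)r_C2 − 8 = 0  ⇒  r_C2 = 2/3 (r>0 drops 1)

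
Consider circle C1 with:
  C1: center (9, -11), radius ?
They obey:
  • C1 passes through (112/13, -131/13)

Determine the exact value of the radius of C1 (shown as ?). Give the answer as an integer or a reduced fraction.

1

1. [C1∋P]  r_C1² − 1 = 0  ⇒  r_C1 = 1 (r>0 drops 1)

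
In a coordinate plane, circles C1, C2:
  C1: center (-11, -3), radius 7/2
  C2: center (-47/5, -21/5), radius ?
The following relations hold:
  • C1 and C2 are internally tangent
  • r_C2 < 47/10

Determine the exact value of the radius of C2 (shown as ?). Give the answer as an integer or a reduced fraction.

1. [int C1,C2]  r_C2² − 7r_C2 + 33/4 = 0  ⇒  r_C2 = 3/2 or 11/2
2. given r_C2 < 47/10: keep 3/2

3/2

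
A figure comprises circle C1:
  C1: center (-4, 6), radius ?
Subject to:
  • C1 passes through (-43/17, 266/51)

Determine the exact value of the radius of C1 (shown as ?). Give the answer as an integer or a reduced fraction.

5/3

1. [C1∋P]  r_C1² − 25/9 = 0  ⇒  r_C1 = 5/3 (r>0 drops 1)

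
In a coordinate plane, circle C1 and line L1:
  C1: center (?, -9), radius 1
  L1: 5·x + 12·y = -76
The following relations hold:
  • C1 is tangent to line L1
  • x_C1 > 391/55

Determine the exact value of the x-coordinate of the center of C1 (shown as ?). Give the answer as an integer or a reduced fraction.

9

1. [C1‖L1]  x_C1² − (64/5)x_C1 + 171/5 = 0  ⇒  x_C1 = 19/5 or 9
2. given x_C1 > 391/55: keep 9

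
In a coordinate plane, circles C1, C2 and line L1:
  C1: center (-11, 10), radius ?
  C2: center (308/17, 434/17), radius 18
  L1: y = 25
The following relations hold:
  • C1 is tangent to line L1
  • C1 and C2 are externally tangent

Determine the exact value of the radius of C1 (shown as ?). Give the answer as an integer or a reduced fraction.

1. [C1‖L1]  r_C1² − 225 = 0  ⇒  r_C1 = 15 (r>0 drops 1)
2. [ext C1·C2]  r_C1² + 36r_C1 − 765 = 0  ⇒  r_C1 = 15 (r>0 drops 1)

15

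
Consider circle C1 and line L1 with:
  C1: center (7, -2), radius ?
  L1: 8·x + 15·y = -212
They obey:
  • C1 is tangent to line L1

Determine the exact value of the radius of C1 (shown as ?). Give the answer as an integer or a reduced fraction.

1. [C1‖L1]  r_C1² − 196 = 0  ⇒  r_C1 = 14 (r>0 drops 1)

14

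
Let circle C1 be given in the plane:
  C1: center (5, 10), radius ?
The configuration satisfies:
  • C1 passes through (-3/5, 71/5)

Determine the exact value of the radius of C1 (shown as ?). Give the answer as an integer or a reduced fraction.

1. [C1∋P]  r_C1² − 49 = 0  ⇒  r_C1 = 7 (r>0 drops 1)

7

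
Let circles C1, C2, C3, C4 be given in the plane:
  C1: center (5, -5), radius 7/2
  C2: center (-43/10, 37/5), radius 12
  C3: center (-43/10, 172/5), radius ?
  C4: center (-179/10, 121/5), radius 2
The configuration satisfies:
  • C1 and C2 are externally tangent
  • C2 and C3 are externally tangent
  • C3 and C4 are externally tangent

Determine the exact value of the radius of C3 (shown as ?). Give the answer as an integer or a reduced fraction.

1. [ext C2·C3]  r_C3² + 24r_C3 − 585 = 0  ⇒  r_C3 = 15 (r>0 drops 1)
2. [ext C3·C4]  r_C3² + 4r_C3 − 285 = 0  ⇒  r_C3 = 15 (r>0 drops 1)

15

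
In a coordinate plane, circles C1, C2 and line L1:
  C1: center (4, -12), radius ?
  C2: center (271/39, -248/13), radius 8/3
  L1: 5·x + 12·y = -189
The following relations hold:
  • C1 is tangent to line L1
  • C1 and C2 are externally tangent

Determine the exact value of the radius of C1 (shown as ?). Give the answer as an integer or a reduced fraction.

5

1. [C1‖L1]  r_C1² − 25 = 0  ⇒  r_C1 = 5 (r>0 drops 1)
2. [ext C1·C2]  r_C1² + (16/3)r_C1 − 155/3 = 0  ⇒  r_C1 = 5 (r>0 drops 1)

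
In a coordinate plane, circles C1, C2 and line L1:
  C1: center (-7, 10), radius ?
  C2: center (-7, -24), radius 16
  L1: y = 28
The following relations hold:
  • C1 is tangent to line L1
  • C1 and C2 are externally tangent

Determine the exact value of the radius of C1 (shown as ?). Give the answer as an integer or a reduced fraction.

18

1. [C1‖L1]  r_C1² − 324 = 0  ⇒  r_C1 = 18 (r>0 drops 1)
2. [ext C1·C2]  r_C1² + 32r_C1 − 900 = 0  ⇒  r_C1 = 18 (r>0 drops 1)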